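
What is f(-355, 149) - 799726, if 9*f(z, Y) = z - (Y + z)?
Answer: -7197683/9 ≈ -7.9974e+5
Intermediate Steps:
f(z, Y) = -Y/9 (f(z, Y) = (z - (Y + z))/9 = (z + (-Y - z))/9 = (-Y)/9 = -Y/9)
f(-355, 149) - 799726 = -⅑*149 - 799726 = -149/9 - 799726 = -7197683/9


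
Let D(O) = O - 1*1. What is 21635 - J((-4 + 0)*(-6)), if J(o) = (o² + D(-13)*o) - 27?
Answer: 21422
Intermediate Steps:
D(O) = -1 + O (D(O) = O - 1 = -1 + O)
J(o) = -27 + o² - 14*o (J(o) = (o² + (-1 - 13)*o) - 27 = (o² - 14*o) - 27 = -27 + o² - 14*o)
21635 - J((-4 + 0)*(-6)) = 21635 - (-27 + ((-4 + 0)*(-6))² - 14*(-4 + 0)*(-6)) = 21635 - (-27 + (-4*(-6))² - (-56)*(-6)) = 21635 - (-27 + 24² - 14*24) = 21635 - (-27 + 576 - 336) = 21635 - 1*213 = 21635 - 213 = 21422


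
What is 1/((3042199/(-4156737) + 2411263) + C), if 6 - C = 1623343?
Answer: 4156737/3275198115263 ≈ 1.2692e-6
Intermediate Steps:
C = -1623337 (C = 6 - 1*1623343 = 6 - 1623343 = -1623337)
1/((3042199/(-4156737) + 2411263) + C) = 1/((3042199/(-4156737) + 2411263) - 1623337) = 1/((3042199*(-1/4156737) + 2411263) - 1623337) = 1/((-3042199/4156737 + 2411263) - 1623337) = 1/(10022983086632/4156737 - 1623337) = 1/(3275198115263/4156737) = 4156737/3275198115263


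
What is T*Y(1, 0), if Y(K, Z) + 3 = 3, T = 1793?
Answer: 0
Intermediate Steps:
Y(K, Z) = 0 (Y(K, Z) = -3 + 3 = 0)
T*Y(1, 0) = 1793*0 = 0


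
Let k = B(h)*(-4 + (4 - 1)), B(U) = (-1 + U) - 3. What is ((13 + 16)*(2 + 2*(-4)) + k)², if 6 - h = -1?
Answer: 31329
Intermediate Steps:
h = 7 (h = 6 - 1*(-1) = 6 + 1 = 7)
B(U) = -4 + U
k = -3 (k = (-4 + 7)*(-4 + (4 - 1)) = 3*(-4 + 3) = 3*(-1) = -3)
((13 + 16)*(2 + 2*(-4)) + k)² = ((13 + 16)*(2 + 2*(-4)) - 3)² = (29*(2 - 8) - 3)² = (29*(-6) - 3)² = (-174 - 3)² = (-177)² = 31329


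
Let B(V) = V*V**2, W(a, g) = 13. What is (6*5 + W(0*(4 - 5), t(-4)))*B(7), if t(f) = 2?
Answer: 14749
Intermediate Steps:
B(V) = V**3
(6*5 + W(0*(4 - 5), t(-4)))*B(7) = (6*5 + 13)*7**3 = (30 + 13)*343 = 43*343 = 14749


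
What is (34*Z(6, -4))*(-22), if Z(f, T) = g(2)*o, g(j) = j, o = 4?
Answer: -5984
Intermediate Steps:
Z(f, T) = 8 (Z(f, T) = 2*4 = 8)
(34*Z(6, -4))*(-22) = (34*8)*(-22) = 272*(-22) = -5984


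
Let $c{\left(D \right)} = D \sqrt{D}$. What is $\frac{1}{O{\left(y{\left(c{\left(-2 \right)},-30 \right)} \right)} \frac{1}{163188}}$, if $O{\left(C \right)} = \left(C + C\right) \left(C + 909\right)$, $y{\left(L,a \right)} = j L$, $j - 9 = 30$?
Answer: $- \frac{9066}{93161} + \frac{1373499 i \sqrt{2}}{2422186} \approx -0.097315 + 0.80193 i$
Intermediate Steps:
$j = 39$ ($j = 9 + 30 = 39$)
$c{\left(D \right)} = D^{\frac{3}{2}}$
$y{\left(L,a \right)} = 39 L$
$O{\left(C \right)} = 2 C \left(909 + C\right)$
$\frac{1}{O{\left(y{\left(c{\left(-2 \right)},-30 \right)} \right)} \frac{1}{163188}} = \frac{1}{2 \cdot 39 \left(-2\right)^{\frac{3}{2}} \left(909 + 39 \left(-2\right)^{\frac{3}{2}}\right) \frac{1}{163188}} = \frac{1}{2 \cdot 39 \left(- 2 i \sqrt{2}\right) \left(909 + 39 \left(- 2 i \sqrt{2}\right)\right) \frac{1}{163188}} = \frac{1}{2 \left(- 78 i \sqrt{2}\right) \left(909 - 78 i \sqrt{2}\right) \frac{1}{163188}} = \frac{1}{- 156 i \sqrt{2} \left(909 - 78 i \sqrt{2}\right) \frac{1}{163188}} = \frac{1}{\left(- \frac{13}{13599}\right) i \sqrt{2} \left(909 - 78 i \sqrt{2}\right)} = \frac{13599 i \sqrt{2}}{26 \left(909 - 78 i \sqrt{2}\right)}$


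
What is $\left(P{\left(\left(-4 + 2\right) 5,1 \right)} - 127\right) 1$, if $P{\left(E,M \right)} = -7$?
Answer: $-134$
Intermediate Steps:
$\left(P{\left(\left(-4 + 2\right) 5,1 \right)} - 127\right) 1 = \left(-7 - 127\right) 1 = \left(-134\right) 1 = -134$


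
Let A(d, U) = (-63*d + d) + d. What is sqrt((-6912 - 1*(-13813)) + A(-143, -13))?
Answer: 6*sqrt(434) ≈ 125.00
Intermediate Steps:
A(d, U) = -61*d (A(d, U) = -62*d + d = -61*d)
sqrt((-6912 - 1*(-13813)) + A(-143, -13)) = sqrt((-6912 - 1*(-13813)) - 61*(-143)) = sqrt((-6912 + 13813) + 8723) = sqrt(6901 + 8723) = sqrt(15624) = 6*sqrt(434)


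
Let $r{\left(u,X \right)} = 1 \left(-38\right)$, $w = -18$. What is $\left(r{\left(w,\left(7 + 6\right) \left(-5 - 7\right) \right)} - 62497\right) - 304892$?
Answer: $-367427$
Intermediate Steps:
$r{\left(u,X \right)} = -38$
$\left(r{\left(w,\left(7 + 6\right) \left(-5 - 7\right) \right)} - 62497\right) - 304892 = \left(-38 - 62497\right) - 304892 = -62535 - 304892 = -367427$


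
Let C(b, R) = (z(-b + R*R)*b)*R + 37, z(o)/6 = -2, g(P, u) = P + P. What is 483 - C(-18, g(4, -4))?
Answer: -1282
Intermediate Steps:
g(P, u) = 2*P
z(o) = -12 (z(o) = 6*(-2) = -12)
C(b, R) = 37 - 12*R*b (C(b, R) = (-12*b)*R + 37 = -12*R*b + 37 = 37 - 12*R*b)
483 - C(-18, g(4, -4)) = 483 - (37 - 12*2*4*(-18)) = 483 - (37 - 12*8*(-18)) = 483 - (37 + 1728) = 483 - 1*1765 = 483 - 1765 = -1282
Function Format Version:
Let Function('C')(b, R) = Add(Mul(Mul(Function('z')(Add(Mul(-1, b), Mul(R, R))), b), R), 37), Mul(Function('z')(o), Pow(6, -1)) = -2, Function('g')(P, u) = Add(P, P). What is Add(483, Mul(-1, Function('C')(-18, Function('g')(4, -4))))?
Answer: -1282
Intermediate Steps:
Function('g')(P, u) = Mul(2, P)
Function('z')(o) = -12 (Function('z')(o) = Mul(6, -2) = -12)
Function('C')(b, R) = Add(37, Mul(-12, R, b)) (Function('C')(b, R) = Add(Mul(Mul(-12, b), R), 37) = Add(Mul(-12, R, b), 37) = Add(37, Mul(-12, R, b)))
Add(483, Mul(-1, Function('C')(-18, Function('g')(4, -4)))) = Add(483, Mul(-1, Add(37, Mul(-12, Mul(2, 4), -18)))) = Add(483, Mul(-1, Add(37, Mul(-12, 8, -18)))) = Add(483, Mul(-1, Add(37, 1728))) = Add(483, Mul(-1, 1765)) = Add(483, -1765) = -1282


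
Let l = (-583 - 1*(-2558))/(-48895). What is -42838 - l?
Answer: -418912407/9779 ≈ -42838.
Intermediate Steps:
l = -395/9779 (l = (-583 + 2558)*(-1/48895) = 1975*(-1/48895) = -395/9779 ≈ -0.040393)
-42838 - l = -42838 - 1*(-395/9779) = -42838 + 395/9779 = -418912407/9779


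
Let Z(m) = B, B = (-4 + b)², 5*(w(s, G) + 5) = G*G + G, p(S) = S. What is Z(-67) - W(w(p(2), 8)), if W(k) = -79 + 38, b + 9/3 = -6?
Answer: 210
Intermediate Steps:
b = -9 (b = -3 - 6 = -9)
w(s, G) = -5 + G/5 + G²/5 (w(s, G) = -5 + (G*G + G)/5 = -5 + (G² + G)/5 = -5 + (G + G²)/5 = -5 + (G/5 + G²/5) = -5 + G/5 + G²/5)
W(k) = -41
B = 169 (B = (-4 - 9)² = (-13)² = 169)
Z(m) = 169
Z(-67) - W(w(p(2), 8)) = 169 - 1*(-41) = 169 + 41 = 210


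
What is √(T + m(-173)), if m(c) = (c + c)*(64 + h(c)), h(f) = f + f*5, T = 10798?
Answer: 91*√42 ≈ 589.75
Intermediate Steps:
h(f) = 6*f (h(f) = f + 5*f = 6*f)
m(c) = 2*c*(64 + 6*c) (m(c) = (c + c)*(64 + 6*c) = (2*c)*(64 + 6*c) = 2*c*(64 + 6*c))
√(T + m(-173)) = √(10798 + 4*(-173)*(32 + 3*(-173))) = √(10798 + 4*(-173)*(32 - 519)) = √(10798 + 4*(-173)*(-487)) = √(10798 + 337004) = √347802 = 91*√42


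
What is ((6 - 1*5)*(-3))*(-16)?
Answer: 48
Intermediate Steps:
((6 - 1*5)*(-3))*(-16) = ((6 - 5)*(-3))*(-16) = (1*(-3))*(-16) = -3*(-16) = 48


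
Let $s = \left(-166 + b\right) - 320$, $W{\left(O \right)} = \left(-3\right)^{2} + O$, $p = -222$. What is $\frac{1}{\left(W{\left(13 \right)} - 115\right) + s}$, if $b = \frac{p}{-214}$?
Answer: $- \frac{107}{61842} \approx -0.0017302$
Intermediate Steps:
$W{\left(O \right)} = 9 + O$
$b = \frac{111}{107}$ ($b = - \frac{222}{-214} = \left(-222\right) \left(- \frac{1}{214}\right) = \frac{111}{107} \approx 1.0374$)
$s = - \frac{51891}{107}$ ($s = \left(-166 + \frac{111}{107}\right) - 320 = - \frac{17651}{107} - 320 = - \frac{51891}{107} \approx -484.96$)
$\frac{1}{\left(W{\left(13 \right)} - 115\right) + s} = \frac{1}{\left(\left(9 + 13\right) - 115\right) - \frac{51891}{107}} = \frac{1}{\left(22 - 115\right) - \frac{51891}{107}} = \frac{1}{-93 - \frac{51891}{107}} = \frac{1}{- \frac{61842}{107}} = - \frac{107}{61842}$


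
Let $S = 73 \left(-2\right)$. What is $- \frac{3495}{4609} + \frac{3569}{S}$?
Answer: $- \frac{16959791}{672914} \approx -25.203$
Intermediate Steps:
$S = -146$
$- \frac{3495}{4609} + \frac{3569}{S} = - \frac{3495}{4609} + \frac{3569}{-146} = \left(-3495\right) \frac{1}{4609} + 3569 \left(- \frac{1}{146}\right) = - \frac{3495}{4609} - \frac{3569}{146} = - \frac{16959791}{672914}$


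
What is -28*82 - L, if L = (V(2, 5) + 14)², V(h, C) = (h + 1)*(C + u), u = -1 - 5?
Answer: -2417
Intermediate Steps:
u = -6
V(h, C) = (1 + h)*(-6 + C) (V(h, C) = (h + 1)*(C - 6) = (1 + h)*(-6 + C))
L = 121 (L = ((-6 + 5 - 6*2 + 5*2) + 14)² = ((-6 + 5 - 12 + 10) + 14)² = (-3 + 14)² = 11² = 121)
-28*82 - L = -28*82 - 1*121 = -2296 - 121 = -2417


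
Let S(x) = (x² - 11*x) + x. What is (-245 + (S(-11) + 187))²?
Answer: 29929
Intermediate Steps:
S(x) = x² - 10*x
(-245 + (S(-11) + 187))² = (-245 + (-11*(-10 - 11) + 187))² = (-245 + (-11*(-21) + 187))² = (-245 + (231 + 187))² = (-245 + 418)² = 173² = 29929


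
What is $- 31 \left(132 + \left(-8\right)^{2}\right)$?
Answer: $-6076$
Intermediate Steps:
$- 31 \left(132 + \left(-8\right)^{2}\right) = - 31 \left(132 + 64\right) = \left(-31\right) 196 = -6076$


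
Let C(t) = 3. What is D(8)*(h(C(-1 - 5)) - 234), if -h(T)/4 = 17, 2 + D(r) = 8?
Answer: -1812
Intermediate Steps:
D(r) = 6 (D(r) = -2 + 8 = 6)
h(T) = -68 (h(T) = -4*17 = -68)
D(8)*(h(C(-1 - 5)) - 234) = 6*(-68 - 234) = 6*(-302) = -1812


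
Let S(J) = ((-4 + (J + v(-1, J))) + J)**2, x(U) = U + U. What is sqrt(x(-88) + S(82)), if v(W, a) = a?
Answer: 2*sqrt(14597) ≈ 241.64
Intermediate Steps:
x(U) = 2*U
S(J) = (-4 + 3*J)**2 (S(J) = ((-4 + (J + J)) + J)**2 = ((-4 + 2*J) + J)**2 = (-4 + 3*J)**2)
sqrt(x(-88) + S(82)) = sqrt(2*(-88) + (-4 + 3*82)**2) = sqrt(-176 + (-4 + 246)**2) = sqrt(-176 + 242**2) = sqrt(-176 + 58564) = sqrt(58388) = 2*sqrt(14597)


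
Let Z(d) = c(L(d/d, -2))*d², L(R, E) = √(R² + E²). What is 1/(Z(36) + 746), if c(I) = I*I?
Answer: 1/7226 ≈ 0.00013839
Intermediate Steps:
L(R, E) = √(E² + R²)
c(I) = I²
Z(d) = 5*d² (Z(d) = (√((-2)² + (d/d)²))²*d² = (√(4 + 1²))²*d² = (√(4 + 1))²*d² = (√5)²*d² = 5*d²)
1/(Z(36) + 746) = 1/(5*36² + 746) = 1/(5*1296 + 746) = 1/(6480 + 746) = 1/7226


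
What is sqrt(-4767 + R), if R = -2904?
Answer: I*sqrt(7671) ≈ 87.584*I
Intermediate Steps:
sqrt(-4767 + R) = sqrt(-4767 - 2904) = sqrt(-7671) = I*sqrt(7671)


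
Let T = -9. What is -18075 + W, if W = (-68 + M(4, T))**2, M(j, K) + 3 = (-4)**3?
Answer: 150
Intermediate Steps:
M(j, K) = -67 (M(j, K) = -3 + (-4)**3 = -3 - 64 = -67)
W = 18225 (W = (-68 - 67)**2 = (-135)**2 = 18225)
-18075 + W = -18075 + 18225 = 150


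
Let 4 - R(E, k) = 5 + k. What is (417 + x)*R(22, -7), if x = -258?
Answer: 954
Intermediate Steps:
R(E, k) = -1 - k (R(E, k) = 4 - (5 + k) = 4 + (-5 - k) = -1 - k)
(417 + x)*R(22, -7) = (417 - 258)*(-1 - 1*(-7)) = 159*(-1 + 7) = 159*6 = 954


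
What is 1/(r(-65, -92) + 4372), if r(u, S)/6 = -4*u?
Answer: 1/5932 ≈ 0.00016858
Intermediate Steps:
r(u, S) = -24*u (r(u, S) = 6*(-4*u) = -24*u)
1/(r(-65, -92) + 4372) = 1/(-24*(-65) + 4372) = 1/(1560 + 4372) = 1/5932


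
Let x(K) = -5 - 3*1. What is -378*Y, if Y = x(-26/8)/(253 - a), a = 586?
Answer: -336/37 ≈ -9.0811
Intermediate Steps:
x(K) = -8 (x(K) = -5 - 3 = -8)
Y = 8/333 (Y = -8/(253 - 1*586) = -8/(253 - 586) = -8/(-333) = -8*(-1/333) = 8/333 ≈ 0.024024)
-378*Y = -378*8/333 = -336/37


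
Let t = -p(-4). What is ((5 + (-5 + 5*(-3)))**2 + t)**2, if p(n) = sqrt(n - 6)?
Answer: (225 - I*sqrt(10))**2 ≈ 50615.0 - 1423.0*I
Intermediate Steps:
p(n) = sqrt(-6 + n)
t = -I*sqrt(10) (t = -sqrt(-6 - 4) = -sqrt(-10) = -I*sqrt(10) ≈ -3.1623*I)
((5 + (-5 + 5*(-3)))**2 + t)**2 = ((5 + (-5 + 5*(-3)))**2 - I*sqrt(10))**2 = ((5 + (-5 - 15))**2 - I*sqrt(10))**2 = ((5 - 20)**2 - I*sqrt(10))**2 = ((-15)**2 - I*sqrt(10))**2 = (225 - I*sqrt(10))**2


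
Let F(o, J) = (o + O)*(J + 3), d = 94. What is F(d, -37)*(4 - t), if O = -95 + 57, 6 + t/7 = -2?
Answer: -114240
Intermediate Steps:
t = -56 (t = -42 + 7*(-2) = -42 - 14 = -56)
O = -38
F(o, J) = (-38 + o)*(3 + J) (F(o, J) = (o - 38)*(J + 3) = (-38 + o)*(3 + J))
F(d, -37)*(4 - t) = (-114 - 38*(-37) + 3*94 - 37*94)*(4 - 1*(-56)) = (-114 + 1406 + 282 - 3478)*(4 + 56) = -1904*60 = -114240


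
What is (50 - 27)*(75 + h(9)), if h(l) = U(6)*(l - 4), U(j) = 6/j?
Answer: 1840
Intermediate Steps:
h(l) = -4 + l (h(l) = (6/6)*(l - 4) = (6*(⅙))*(-4 + l) = 1*(-4 + l) = -4 + l)
(50 - 27)*(75 + h(9)) = (50 - 27)*(75 + (-4 + 9)) = 23*(75 + 5) = 23*80 = 1840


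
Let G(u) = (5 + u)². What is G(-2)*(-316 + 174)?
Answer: -1278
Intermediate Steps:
G(-2)*(-316 + 174) = (5 - 2)²*(-316 + 174) = 3²*(-142) = 9*(-142) = -1278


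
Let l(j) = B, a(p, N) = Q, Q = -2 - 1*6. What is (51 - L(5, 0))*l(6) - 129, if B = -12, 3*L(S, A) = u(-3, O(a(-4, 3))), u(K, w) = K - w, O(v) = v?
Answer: -721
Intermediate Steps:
Q = -8 (Q = -2 - 6 = -8)
a(p, N) = -8
L(S, A) = 5/3 (L(S, A) = (-3 - 1*(-8))/3 = (-3 + 8)/3 = (⅓)*5 = 5/3)
l(j) = -12
(51 - L(5, 0))*l(6) - 129 = (51 - 1*5/3)*(-12) - 129 = (51 - 5/3)*(-12) - 129 = (148/3)*(-12) - 129 = -592 - 129 = -721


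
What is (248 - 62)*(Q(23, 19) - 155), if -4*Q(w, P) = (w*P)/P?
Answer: -59799/2 ≈ -29900.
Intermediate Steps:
Q(w, P) = -w/4 (Q(w, P) = -w*P/(4*P) = -P*w/(4*P) = -w/4)
(248 - 62)*(Q(23, 19) - 155) = (248 - 62)*(-1/4*23 - 155) = 186*(-23/4 - 155) = 186*(-643/4) = -59799/2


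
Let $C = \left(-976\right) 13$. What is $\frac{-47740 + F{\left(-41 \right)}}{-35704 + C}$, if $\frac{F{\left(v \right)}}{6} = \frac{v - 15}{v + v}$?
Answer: $\frac{489293}{496018} \approx 0.98644$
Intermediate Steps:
$C = -12688$
$F{\left(v \right)} = \frac{3 \left(-15 + v\right)}{v}$ ($F{\left(v \right)} = 6 \frac{v - 15}{v + v} = 6 \frac{-15 + v}{2 v} = \frac{3 \left(-15 + v\right)}{v}$)
$\frac{-47740 + F{\left(-41 \right)}}{-35704 + C} = \frac{-47740 + \left(3 - \frac{45}{-41}\right)}{-35704 - 12688} = \frac{-47740 + \left(3 - - \frac{45}{41}\right)}{-48392} = \left(-47740 + \left(3 + \frac{45}{41}\right)\right) \left(- \frac{1}{48392}\right) = \left(-47740 + \frac{168}{41}\right) \left(- \frac{1}{48392}\right) = \left(- \frac{1957172}{41}\right) \left(- \frac{1}{48392}\right) = \frac{489293}{496018}$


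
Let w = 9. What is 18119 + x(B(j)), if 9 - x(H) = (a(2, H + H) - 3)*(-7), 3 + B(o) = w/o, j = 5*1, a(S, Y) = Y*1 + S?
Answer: 90521/5 ≈ 18104.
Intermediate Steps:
a(S, Y) = S + Y (a(S, Y) = Y + S = S + Y)
j = 5
B(o) = -3 + 9/o
x(H) = 2 + 14*H (x(H) = 9 - ((2 + (H + H)) - 3)*(-7) = 9 - ((2 + 2*H) - 3)*(-7) = 9 - (-1 + 2*H)*(-7) = 9 - (7 - 14*H) = 9 + (-7 + 14*H) = 2 + 14*H)
18119 + x(B(j)) = 18119 + (2 + 14*(-3 + 9/5)) = 18119 + (2 + 14*(-6/5)) = 18119 + (2 - 84/5) = 18119 - 74/5 = 90521/5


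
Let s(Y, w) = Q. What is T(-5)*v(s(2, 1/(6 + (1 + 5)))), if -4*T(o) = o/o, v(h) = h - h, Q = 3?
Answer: 0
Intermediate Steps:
s(Y, w) = 3
v(h) = 0
T(o) = -¼ (T(o) = -o/(4*o) = -¼*1 = -¼)
T(-5)*v(s(2, 1/(6 + (1 + 5)))) = -¼*0 = 0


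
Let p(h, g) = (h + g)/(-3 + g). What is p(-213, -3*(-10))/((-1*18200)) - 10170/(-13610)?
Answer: 166667621/222931800 ≈ 0.74762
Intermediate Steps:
p(h, g) = (g + h)/(-3 + g)
p(-213, -3*(-10))/((-1*18200)) - 10170/(-13610) = ((-3*(-10) - 213)/(-3 - 3*(-10)))/((-1*18200)) - 10170/(-13610) = ((30 - 213)/(-3 + 30))/(-18200) - 10170*(-1/13610) = (-183/27)*(-1/18200) + 1017/1361 = ((1/27)*(-183))*(-1/18200) + 1017/1361 = -61/9*(-1/18200) + 1017/1361 = 61/163800 + 1017/1361 = 166667621/222931800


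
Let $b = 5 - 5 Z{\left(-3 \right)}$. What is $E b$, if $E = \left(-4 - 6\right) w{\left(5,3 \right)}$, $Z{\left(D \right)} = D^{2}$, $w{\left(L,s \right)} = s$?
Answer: $1200$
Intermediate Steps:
$E = -30$ ($E = \left(-4 - 6\right) 3 = \left(-10\right) 3 = -30$)
$b = -40$ ($b = 5 - 5 \left(-3\right)^{2} = 5 - 45 = -40$)
$E b = \left(-30\right) \left(-40\right) = 1200$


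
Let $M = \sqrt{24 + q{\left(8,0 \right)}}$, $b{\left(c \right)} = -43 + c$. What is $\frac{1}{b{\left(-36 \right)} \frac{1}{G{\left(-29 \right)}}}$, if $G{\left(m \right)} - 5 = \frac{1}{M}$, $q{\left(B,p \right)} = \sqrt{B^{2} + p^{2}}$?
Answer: $- \frac{5}{79} - \frac{\sqrt{2}}{632} \approx -0.065529$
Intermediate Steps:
$M = 4 \sqrt{2}$ ($M = \sqrt{24 + \sqrt{8^{2} + 0^{2}}} = \sqrt{24 + \sqrt{64 + 0}} = \sqrt{24 + \sqrt{64}} = \sqrt{24 + 8} = \sqrt{32} = 4 \sqrt{2} \approx 5.6569$)
$G{\left(m \right)} = 5 + \frac{\sqrt{2}}{8}$ ($G{\left(m \right)} = 5 + \frac{1}{4 \sqrt{2}} = 5 + \frac{\sqrt{2}}{8}$)
$\frac{1}{b{\left(-36 \right)} \frac{1}{G{\left(-29 \right)}}} = \frac{1}{\left(-43 - 36\right) \frac{1}{5 + \frac{\sqrt{2}}{8}}} = \frac{1}{\left(-79\right) \frac{1}{5 + \frac{\sqrt{2}}{8}}} = - \frac{5}{79} - \frac{\sqrt{2}}{632}$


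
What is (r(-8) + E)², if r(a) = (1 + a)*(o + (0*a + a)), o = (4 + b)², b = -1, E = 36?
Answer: 841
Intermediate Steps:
o = 9 (o = (4 - 1)² = 3² = 9)
r(a) = (1 + a)*(9 + a) (r(a) = (1 + a)*(9 + (0*a + a)) = (1 + a)*(9 + (0 + a)) = (1 + a)*(9 + a))
(r(-8) + E)² = ((9 + (-8)² + 10*(-8)) + 36)² = ((9 + 64 - 80) + 36)² = (-7 + 36)² = 29² = 841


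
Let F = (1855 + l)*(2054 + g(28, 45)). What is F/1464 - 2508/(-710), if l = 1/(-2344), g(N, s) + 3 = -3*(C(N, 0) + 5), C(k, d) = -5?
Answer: 3606587521/1385920 ≈ 2602.3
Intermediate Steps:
g(N, s) = -3 (g(N, s) = -3 - 3*(-5 + 5) = -3 - 3*0 = -3 + 0 = -3)
l = -1/2344 ≈ -0.00042662
F = 30436833/8 (F = (1855 - 1/2344)*(2054 - 3) = (4348119/2344)*2051 = 30436833/8 ≈ 3.8046e+6)
F/1464 - 2508/(-710) = (30436833/8)/1464 - 2508/(-710) = (30436833/8)*(1/1464) - 2508*(-1/710) = 10145611/3904 + 1254/355 = 3606587521/1385920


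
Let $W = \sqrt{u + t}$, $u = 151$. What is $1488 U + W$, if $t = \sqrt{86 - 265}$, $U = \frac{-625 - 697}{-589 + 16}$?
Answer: $\frac{655712}{191} + \sqrt{151 + i \sqrt{179}} \approx 3445.3 + 0.54385 i$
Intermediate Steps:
$U = \frac{1322}{573}$ ($U = - \frac{1322}{-573} = \left(-1322\right) \left(- \frac{1}{573}\right) = \frac{1322}{573} \approx 2.3072$)
$t = i \sqrt{179}$ ($t = \sqrt{-179} = i \sqrt{179} \approx 13.379 i$)
$W = \sqrt{151 + i \sqrt{179}} \approx 12.3 + 0.54385 i$
$1488 U + W = 1488 \cdot \frac{1322}{573} + \sqrt{151 + i \sqrt{179}} = \frac{655712}{191} + \sqrt{151 + i \sqrt{179}}$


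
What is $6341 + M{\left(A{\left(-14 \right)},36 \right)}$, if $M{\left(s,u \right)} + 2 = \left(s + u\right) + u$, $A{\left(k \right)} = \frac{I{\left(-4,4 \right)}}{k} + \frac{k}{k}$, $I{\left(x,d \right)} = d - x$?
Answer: $\frac{44880}{7} \approx 6411.4$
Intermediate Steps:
$A{\left(k \right)} = 1 + \frac{8}{k}$ ($A{\left(k \right)} = \frac{4 - -4}{k} + \frac{k}{k} = \frac{4 + 4}{k} + 1 = \frac{8}{k} + 1 = 1 + \frac{8}{k}$)
$M{\left(s,u \right)} = -2 + s + 2 u$ ($M{\left(s,u \right)} = -2 + \left(\left(s + u\right) + u\right) = -2 + \left(s + 2 u\right) = -2 + s + 2 u$)
$6341 + M{\left(A{\left(-14 \right)},36 \right)} = 6341 + \left(-2 + \frac{8 - 14}{-14} + 2 \cdot 36\right) = 6341 - - \frac{493}{7} = 6341 + \left(-2 + \frac{3}{7} + 72\right) = 6341 + \frac{493}{7} = \frac{44880}{7}$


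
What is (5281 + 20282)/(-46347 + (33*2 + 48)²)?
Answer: -8521/11117 ≈ -0.76648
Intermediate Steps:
(5281 + 20282)/(-46347 + (33*2 + 48)²) = 25563/(-46347 + (66 + 48)²) = 25563/(-46347 + 114²) = 25563/(-46347 + 12996) = 25563/(-33351) = 25563*(-1/33351) = -8521/11117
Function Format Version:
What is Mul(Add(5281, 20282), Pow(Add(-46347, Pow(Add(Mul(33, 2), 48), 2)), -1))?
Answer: Rational(-8521, 11117) ≈ -0.76648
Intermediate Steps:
Mul(Add(5281, 20282), Pow(Add(-46347, Pow(Add(Mul(33, 2), 48), 2)), -1)) = Mul(25563, Pow(Add(-46347, Pow(Add(66, 48), 2)), -1)) = Mul(25563, Pow(Add(-46347, Pow(114, 2)), -1)) = Mul(25563, Pow(Add(-46347, 12996), -1)) = Mul(25563, Pow(-33351, -1)) = Mul(25563, Rational(-1, 33351)) = Rational(-8521, 11117)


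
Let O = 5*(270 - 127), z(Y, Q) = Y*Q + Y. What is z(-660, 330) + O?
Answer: -217745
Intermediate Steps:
z(Y, Q) = Y + Q*Y (z(Y, Q) = Q*Y + Y = Y + Q*Y)
O = 715 (O = 5*143 = 715)
z(-660, 330) + O = -660*(1 + 330) + 715 = -660*331 + 715 = -218460 + 715 = -217745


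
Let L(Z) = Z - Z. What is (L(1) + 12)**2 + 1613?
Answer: 1757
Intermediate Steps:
L(Z) = 0
(L(1) + 12)**2 + 1613 = (0 + 12)**2 + 1613 = 12**2 + 1613 = 144 + 1613 = 1757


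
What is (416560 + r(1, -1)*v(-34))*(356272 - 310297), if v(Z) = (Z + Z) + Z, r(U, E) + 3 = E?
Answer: 19170103800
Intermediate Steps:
r(U, E) = -3 + E
v(Z) = 3*Z (v(Z) = 2*Z + Z = 3*Z)
(416560 + r(1, -1)*v(-34))*(356272 - 310297) = (416560 + (-3 - 1)*(3*(-34)))*(356272 - 310297) = (416560 - 4*(-102))*45975 = (416560 + 408)*45975 = 416968*45975 = 19170103800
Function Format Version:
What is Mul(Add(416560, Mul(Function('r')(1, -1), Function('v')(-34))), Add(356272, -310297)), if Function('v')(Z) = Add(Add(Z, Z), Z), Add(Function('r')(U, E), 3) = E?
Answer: 19170103800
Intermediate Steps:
Function('r')(U, E) = Add(-3, E)
Function('v')(Z) = Mul(3, Z) (Function('v')(Z) = Add(Mul(2, Z), Z) = Mul(3, Z))
Mul(Add(416560, Mul(Function('r')(1, -1), Function('v')(-34))), Add(356272, -310297)) = Mul(Add(416560, Mul(Add(-3, -1), Mul(3, -34))), Add(356272, -310297)) = Mul(Add(416560, Mul(-4, -102)), 45975) = Mul(Add(416560, 408), 45975) = Mul(416968, 45975) = 19170103800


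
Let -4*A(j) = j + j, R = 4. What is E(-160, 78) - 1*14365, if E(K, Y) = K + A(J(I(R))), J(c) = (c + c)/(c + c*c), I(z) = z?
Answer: -72626/5 ≈ -14525.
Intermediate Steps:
J(c) = 2*c/(c + c²) (J(c) = (2*c)/(c + c²) = 2*c/(c + c²))
A(j) = -j/2 (A(j) = -(j + j)/4 = -j/2)
E(K, Y) = -⅕ + K (E(K, Y) = K - 1/(1 + 4) = K - 1/5 = K - ½*⅖ = K - ⅕ = -⅕ + K)
E(-160, 78) - 1*14365 = (-⅕ - 160) - 1*14365 = -801/5 - 14365 = -72626/5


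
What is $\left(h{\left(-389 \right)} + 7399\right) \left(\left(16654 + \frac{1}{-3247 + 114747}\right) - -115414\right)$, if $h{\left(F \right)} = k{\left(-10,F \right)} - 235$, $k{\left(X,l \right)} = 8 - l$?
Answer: $\frac{111340125509561}{111500} \approx 9.9857 \cdot 10^{8}$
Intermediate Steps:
$h{\left(F \right)} = -227 - F$ ($h{\left(F \right)} = \left(8 - F\right) - 235 = -227 - F$)
$\left(h{\left(-389 \right)} + 7399\right) \left(\left(16654 + \frac{1}{-3247 + 114747}\right) - -115414\right) = \left(\left(-227 - -389\right) + 7399\right) \left(\left(16654 + \frac{1}{-3247 + 114747}\right) - -115414\right) = \left(\left(-227 + 389\right) + 7399\right) \left(\left(16654 + \frac{1}{111500}\right) + 115414\right) = \left(162 + 7399\right) \left(\left(16654 + \frac{1}{111500}\right) + 115414\right) = 7561 \left(\frac{1856921001}{111500} + 115414\right) = 7561 \cdot \frac{14725582001}{111500} = \frac{111340125509561}{111500}$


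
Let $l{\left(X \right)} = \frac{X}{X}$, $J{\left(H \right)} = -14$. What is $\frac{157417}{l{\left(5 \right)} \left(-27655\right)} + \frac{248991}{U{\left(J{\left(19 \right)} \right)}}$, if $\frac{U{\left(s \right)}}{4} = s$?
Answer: $- \frac{6894661457}{1548680} \approx -4452.0$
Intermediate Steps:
$l{\left(X \right)} = 1$
$U{\left(s \right)} = 4 s$
$\frac{157417}{l{\left(5 \right)} \left(-27655\right)} + \frac{248991}{U{\left(J{\left(19 \right)} \right)}} = \frac{157417}{1 \left(-27655\right)} + \frac{248991}{4 \left(-14\right)} = \frac{157417}{-27655} + \frac{248991}{-56} = 157417 \left(- \frac{1}{27655}\right) + 248991 \left(- \frac{1}{56}\right) = - \frac{157417}{27655} - \frac{248991}{56} = - \frac{6894661457}{1548680}$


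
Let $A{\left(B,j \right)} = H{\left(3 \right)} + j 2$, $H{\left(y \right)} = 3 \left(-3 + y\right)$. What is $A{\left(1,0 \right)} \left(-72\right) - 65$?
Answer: $-65$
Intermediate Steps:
$H{\left(y \right)} = -9 + 3 y$
$A{\left(B,j \right)} = 2 j$ ($A{\left(B,j \right)} = \left(-9 + 3 \cdot 3\right) + j 2 = \left(-9 + 9\right) + 2 j = 0 + 2 j = 2 j$)
$A{\left(1,0 \right)} \left(-72\right) - 65 = 2 \cdot 0 \left(-72\right) - 65 = 0 \left(-72\right) - 65 = 0 - 65 = -65$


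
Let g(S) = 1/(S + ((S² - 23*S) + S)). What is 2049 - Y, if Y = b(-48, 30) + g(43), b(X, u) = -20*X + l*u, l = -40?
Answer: 2165393/946 ≈ 2289.0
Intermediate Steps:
b(X, u) = -40*u - 20*X (b(X, u) = -20*X - 40*u = -40*u - 20*X)
g(S) = 1/(S² - 21*S) (g(S) = 1/(S + (S² - 22*S)) = 1/(S² - 21*S))
Y = -227039/946 (Y = (-40*30 - 20*(-48)) + 1/(43*(-21 + 43)) = (-1200 + 960) + (1/43)/22 = -240 + (1/43)*(1/22) = -240 + 1/946 = -227039/946 ≈ -240.00)
2049 - Y = 2049 - 1*(-227039/946) = 2049 + 227039/946 = 2165393/946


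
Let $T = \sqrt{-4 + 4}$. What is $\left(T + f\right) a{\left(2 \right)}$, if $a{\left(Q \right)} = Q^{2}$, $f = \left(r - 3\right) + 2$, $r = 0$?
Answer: $-4$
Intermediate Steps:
$T = 0$ ($T = \sqrt{0} = 0$)
$f = -1$ ($f = \left(0 - 3\right) + 2 = -3 + 2 = -1$)
$\left(T + f\right) a{\left(2 \right)} = \left(0 - 1\right) 2^{2} = \left(-1\right) 4 = -4$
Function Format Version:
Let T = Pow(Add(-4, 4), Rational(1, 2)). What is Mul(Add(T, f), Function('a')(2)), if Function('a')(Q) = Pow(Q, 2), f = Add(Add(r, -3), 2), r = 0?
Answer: -4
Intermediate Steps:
T = 0 (T = Pow(0, Rational(1, 2)) = 0)
f = -1 (f = Add(Add(0, -3), 2) = Add(-3, 2) = -1)
Mul(Add(T, f), Function('a')(2)) = Mul(Add(0, -1), Pow(2, 2)) = Mul(-1, 4) = -4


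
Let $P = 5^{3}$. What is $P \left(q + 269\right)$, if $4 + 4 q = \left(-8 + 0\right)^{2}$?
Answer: $35500$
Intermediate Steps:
$P = 125$
$q = 15$ ($q = -1 + \frac{\left(-8 + 0\right)^{2}}{4} = -1 + \frac{\left(-8\right)^{2}}{4} = -1 + \frac{1}{4} \cdot 64 = -1 + 16 = 15$)
$P \left(q + 269\right) = 125 \left(15 + 269\right) = 125 \cdot 284 = 35500$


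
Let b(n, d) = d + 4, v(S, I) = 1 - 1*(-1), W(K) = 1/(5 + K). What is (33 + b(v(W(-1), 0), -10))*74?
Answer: 1998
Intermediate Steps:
v(S, I) = 2 (v(S, I) = 1 + 1 = 2)
b(n, d) = 4 + d
(33 + b(v(W(-1), 0), -10))*74 = (33 + (4 - 10))*74 = (33 - 6)*74 = 27*74 = 1998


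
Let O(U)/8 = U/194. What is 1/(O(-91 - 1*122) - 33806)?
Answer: -97/3280034 ≈ -2.9573e-5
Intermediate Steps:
O(U) = 4*U/97 (O(U) = 8*(U/194) = 4*U/97)
1/(O(-91 - 1*122) - 33806) = 1/(4*(-91 - 1*122)/97 - 33806) = 1/(4*(-91 - 122)/97 - 33806) = 1/((4/97)*(-213) - 33806) = 1/(-852/97 - 33806) = 1/(-3280034/97) = -97/3280034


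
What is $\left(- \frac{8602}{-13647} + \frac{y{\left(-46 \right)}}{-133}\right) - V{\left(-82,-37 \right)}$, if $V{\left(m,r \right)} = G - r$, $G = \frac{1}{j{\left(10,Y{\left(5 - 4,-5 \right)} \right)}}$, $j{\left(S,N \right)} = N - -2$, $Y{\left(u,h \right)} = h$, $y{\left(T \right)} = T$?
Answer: $- \frac{64780042}{1815051} \approx -35.69$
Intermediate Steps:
$j{\left(S,N \right)} = 2 + N$ ($j{\left(S,N \right)} = N + 2 = 2 + N$)
$G = - \frac{1}{3}$ ($G = \frac{1}{2 - 5} = \frac{1}{-3} = - \frac{1}{3} \approx -0.33333$)
$V{\left(m,r \right)} = - \frac{1}{3} - r$
$\left(- \frac{8602}{-13647} + \frac{y{\left(-46 \right)}}{-133}\right) - V{\left(-82,-37 \right)} = \left(- \frac{8602}{-13647} - \frac{46}{-133}\right) - \left(- \frac{1}{3} - -37\right) = \left(\left(-8602\right) \left(- \frac{1}{13647}\right) - - \frac{46}{133}\right) - \left(- \frac{1}{3} + 37\right) = \left(\frac{8602}{13647} + \frac{46}{133}\right) - \frac{110}{3} = \frac{1771828}{1815051} - \frac{110}{3} = - \frac{64780042}{1815051}$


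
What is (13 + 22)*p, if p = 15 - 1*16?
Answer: -35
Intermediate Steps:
p = -1 (p = 15 - 16 = -1)
(13 + 22)*p = (13 + 22)*(-1) = 35*(-1) = -35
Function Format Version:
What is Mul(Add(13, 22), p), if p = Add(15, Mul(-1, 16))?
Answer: -35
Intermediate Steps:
p = -1 (p = Add(15, -16) = -1)
Mul(Add(13, 22), p) = Mul(Add(13, 22), -1) = Mul(35, -1) = -35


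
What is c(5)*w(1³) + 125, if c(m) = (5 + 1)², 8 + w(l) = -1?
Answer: -199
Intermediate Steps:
w(l) = -9 (w(l) = -8 - 1 = -9)
c(m) = 36 (c(m) = 6² = 36)
c(5)*w(1³) + 125 = 36*(-9) + 125 = -324 + 125 = -199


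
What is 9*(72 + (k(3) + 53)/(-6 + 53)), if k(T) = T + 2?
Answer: 30978/47 ≈ 659.11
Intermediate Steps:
k(T) = 2 + T
9*(72 + (k(3) + 53)/(-6 + 53)) = 9*(72 + ((2 + 3) + 53)/(-6 + 53)) = 9*(72 + (5 + 53)/47) = 9*(72 + 58*(1/47)) = 9*(72 + 58/47) = 9*(3442/47) = 30978/47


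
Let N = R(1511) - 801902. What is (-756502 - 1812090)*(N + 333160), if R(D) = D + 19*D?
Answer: 1126384101024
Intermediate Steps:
R(D) = 20*D
N = -771682 (N = 20*1511 - 801902 = 30220 - 801902 = -771682)
(-756502 - 1812090)*(N + 333160) = (-756502 - 1812090)*(-771682 + 333160) = -2568592*(-438522) = 1126384101024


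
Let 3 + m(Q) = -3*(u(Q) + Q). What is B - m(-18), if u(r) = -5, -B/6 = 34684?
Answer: -208170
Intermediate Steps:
B = -208104 (B = -6*34684 = -208104)
m(Q) = 12 - 3*Q (m(Q) = -3 - 3*(-5 + Q) = -3 + (15 - 3*Q) = 12 - 3*Q)
B - m(-18) = -208104 - (12 - 3*(-18)) = -208104 - (12 + 54) = -208104 - 1*66 = -208104 - 66 = -208170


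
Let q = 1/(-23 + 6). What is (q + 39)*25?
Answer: 16550/17 ≈ 973.53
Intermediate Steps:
q = -1/17 (q = 1/(-17) = -1/17 ≈ -0.058824)
(q + 39)*25 = (-1/17 + 39)*25 = (662/17)*25 = 16550/17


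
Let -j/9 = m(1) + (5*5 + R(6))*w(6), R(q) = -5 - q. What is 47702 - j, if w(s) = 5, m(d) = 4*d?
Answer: 48368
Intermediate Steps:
j = -666 (j = -9*(4*1 + (5*5 + (-5 - 1*6))*5) = -9*(4 + (25 + (-5 - 6))*5) = -9*(4 + (25 - 11)*5) = -9*(4 + 14*5) = -9*(4 + 70) = -9*74 = -666)
47702 - j = 47702 - 1*(-666) = 47702 + 666 = 48368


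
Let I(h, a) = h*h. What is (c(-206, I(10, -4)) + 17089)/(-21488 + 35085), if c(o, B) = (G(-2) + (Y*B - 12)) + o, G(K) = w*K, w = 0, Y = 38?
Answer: 20671/13597 ≈ 1.5203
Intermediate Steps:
I(h, a) = h²
G(K) = 0 (G(K) = 0*K = 0)
c(o, B) = -12 + o + 38*B (c(o, B) = (0 + (38*B - 12)) + o = (0 + (-12 + 38*B)) + o = (-12 + 38*B) + o = -12 + o + 38*B)
(c(-206, I(10, -4)) + 17089)/(-21488 + 35085) = ((-12 - 206 + 38*10²) + 17089)/(-21488 + 35085) = ((-12 - 206 + 38*100) + 17089)/13597 = ((-12 - 206 + 3800) + 17089)*(1/13597) = (3582 + 17089)*(1/13597) = 20671*(1/13597) = 20671/13597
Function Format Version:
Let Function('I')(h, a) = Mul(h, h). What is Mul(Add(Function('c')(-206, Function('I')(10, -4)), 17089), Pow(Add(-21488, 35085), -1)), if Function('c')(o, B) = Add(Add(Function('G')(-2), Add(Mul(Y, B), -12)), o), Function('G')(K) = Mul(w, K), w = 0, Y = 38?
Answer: Rational(20671, 13597) ≈ 1.5203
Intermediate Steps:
Function('I')(h, a) = Pow(h, 2)
Function('G')(K) = 0 (Function('G')(K) = Mul(0, K) = 0)
Function('c')(o, B) = Add(-12, o, Mul(38, B)) (Function('c')(o, B) = Add(Add(0, Add(Mul(38, B), -12)), o) = Add(Add(0, Add(-12, Mul(38, B))), o) = Add(Add(-12, Mul(38, B)), o) = Add(-12, o, Mul(38, B)))
Mul(Add(Function('c')(-206, Function('I')(10, -4)), 17089), Pow(Add(-21488, 35085), -1)) = Mul(Add(Add(-12, -206, Mul(38, Pow(10, 2))), 17089), Pow(Add(-21488, 35085), -1)) = Mul(Add(Add(-12, -206, Mul(38, 100)), 17089), Pow(13597, -1)) = Mul(Add(Add(-12, -206, 3800), 17089), Rational(1, 13597)) = Mul(Add(3582, 17089), Rational(1, 13597)) = Mul(20671, Rational(1, 13597)) = Rational(20671, 13597)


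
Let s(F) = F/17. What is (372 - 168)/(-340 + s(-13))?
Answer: -1156/1931 ≈ -0.59865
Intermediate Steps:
s(F) = F/17 (s(F) = F*(1/17) = F/17)
(372 - 168)/(-340 + s(-13)) = (372 - 168)/(-340 + (1/17)*(-13)) = 204/(-340 - 13/17) = 204/(-5793/17) = 204*(-17/5793) = -1156/1931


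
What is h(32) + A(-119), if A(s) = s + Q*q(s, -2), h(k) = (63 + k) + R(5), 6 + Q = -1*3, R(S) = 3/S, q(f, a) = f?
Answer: 5238/5 ≈ 1047.6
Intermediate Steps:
Q = -9 (Q = -6 - 1*3 = -6 - 3 = -9)
h(k) = 318/5 + k (h(k) = (63 + k) + 3/5 = 318/5 + k)
A(s) = -8*s (A(s) = s - 9*s = -8*s)
h(32) + A(-119) = (318/5 + 32) - 8*(-119) = 478/5 + 952 = 5238/5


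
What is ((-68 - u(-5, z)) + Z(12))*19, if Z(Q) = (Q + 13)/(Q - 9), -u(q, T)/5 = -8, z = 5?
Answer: -5681/3 ≈ -1893.7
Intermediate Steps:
u(q, T) = 40 (u(q, T) = -5*(-8) = 40)
Z(Q) = (13 + Q)/(-9 + Q)
((-68 - u(-5, z)) + Z(12))*19 = ((-68 - 1*40) + (13 + 12)/(-9 + 12))*19 = ((-68 - 40) + 25/3)*19 = (-108 + (⅓)*25)*19 = (-108 + 25/3)*19 = -299/3*19 = -5681/3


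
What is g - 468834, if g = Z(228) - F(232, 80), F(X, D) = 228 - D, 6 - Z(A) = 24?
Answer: -469000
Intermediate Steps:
Z(A) = -18 (Z(A) = 6 - 1*24 = 6 - 24 = -18)
g = -166 (g = -18 - (228 - 1*80) = -18 - (228 - 80) = -18 - 1*148 = -18 - 148 = -166)
g - 468834 = -166 - 468834 = -469000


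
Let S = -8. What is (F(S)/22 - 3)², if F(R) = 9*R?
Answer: 4761/121 ≈ 39.347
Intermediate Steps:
(F(S)/22 - 3)² = ((9*(-8))/22 - 3)² = (-72*1/22 - 3)² = (-36/11 - 3)² = (-69/11)² = 4761/121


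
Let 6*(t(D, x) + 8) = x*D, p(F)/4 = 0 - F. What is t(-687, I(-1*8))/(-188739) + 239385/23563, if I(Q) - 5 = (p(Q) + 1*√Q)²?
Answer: 95872189505/8894514114 + 14656*I*√2/188739 ≈ 10.779 + 0.10982*I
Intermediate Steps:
p(F) = -4*F (p(F) = 4*(0 - F) = 4*(-F) = -4*F)
I(Q) = 5 + (√Q - 4*Q)² (I(Q) = 5 + (-4*Q + 1*√Q)² = 5 + (-4*Q + √Q)² = 5 + (√Q - 4*Q)²)
t(D, x) = -8 + D*x/6 (t(D, x) = -8 + (x*D)/6 = -8 + (D*x)/6 = -8 + D*x/6)
t(-687, I(-1*8))/(-188739) + 239385/23563 = (-8 + (⅙)*(-687)*(5 + (√(-1*8) - (-4)*8)²))/(-188739) + 239385/23563 = (-8 + (⅙)*(-687)*(5 + (√(-8) - 4*(-8))²))*(-1/188739) + 239385*(1/23563) = (-8 + (⅙)*(-687)*(5 + (2*I*√2 + 32)²))*(-1/188739) + 239385/23563 = (-8 + (⅙)*(-687)*(5 + (32 + 2*I*√2)²))*(-1/188739) + 239385/23563 = (-8 + (-1145/2 - 229*(32 + 2*I*√2)²/2))*(-1/188739) + 239385/23563 = (-1161/2 - 229*(32 + 2*I*√2)²/2)*(-1/188739) + 239385/23563 = (129/41942 + 229*(32 + 2*I*√2)²/377478) + 239385/23563 = 10043325297/988279346 + 229*(32 + 2*I*√2)²/377478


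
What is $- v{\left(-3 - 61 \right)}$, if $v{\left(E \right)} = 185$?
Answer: $-185$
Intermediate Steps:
$- v{\left(-3 - 61 \right)} = \left(-1\right) 185 = -185$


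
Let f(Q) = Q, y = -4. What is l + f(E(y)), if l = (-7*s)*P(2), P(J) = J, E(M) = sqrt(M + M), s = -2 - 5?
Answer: 98 + 2*I*sqrt(2) ≈ 98.0 + 2.8284*I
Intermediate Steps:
s = -7
E(M) = sqrt(2)*sqrt(M) (E(M) = sqrt(2*M) = sqrt(2)*sqrt(M))
l = 98 (l = -7*(-7)*2 = 49*2 = 98)
l + f(E(y)) = 98 + sqrt(2)*sqrt(-4) = 98 + sqrt(2)*(2*I) = 98 + 2*I*sqrt(2)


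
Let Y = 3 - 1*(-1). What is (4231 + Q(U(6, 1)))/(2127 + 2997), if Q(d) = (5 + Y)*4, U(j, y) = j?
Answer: 4267/5124 ≈ 0.83275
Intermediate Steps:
Y = 4 (Y = 3 + 1 = 4)
Q(d) = 36 (Q(d) = (5 + 4)*4 = 9*4 = 36)
(4231 + Q(U(6, 1)))/(2127 + 2997) = (4231 + 36)/(2127 + 2997) = 4267/5124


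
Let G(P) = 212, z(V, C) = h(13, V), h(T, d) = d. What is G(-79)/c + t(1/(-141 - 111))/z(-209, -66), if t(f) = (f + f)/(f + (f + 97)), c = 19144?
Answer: 135376803/12224348554 ≈ 0.011074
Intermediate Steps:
z(V, C) = V
t(f) = 2*f/(97 + 2*f) (t(f) = (2*f)/(f + (97 + f)) = (2*f)/(97 + 2*f) = 2*f/(97 + 2*f))
G(-79)/c + t(1/(-141 - 111))/z(-209, -66) = 212/19144 + (2/((-141 - 111)*(97 + 2/(-141 - 111))))/(-209) = 212*(1/19144) + (2/(-252*(97 + 2/(-252))))*(-1/209) = 53/4786 + (2*(-1/252)/(97 + 2*(-1/252)))*(-1/209) = 53/4786 + (2*(-1/252)/(97 - 1/126))*(-1/209) = 53/4786 + (2*(-1/252)/(12221/126))*(-1/209) = 53/4786 + (2*(-1/252)*(126/12221))*(-1/209) = 53/4786 - 1/12221*(-1/209) = 53/4786 + 1/2554189 = 135376803/12224348554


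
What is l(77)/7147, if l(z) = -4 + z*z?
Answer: 5925/7147 ≈ 0.82902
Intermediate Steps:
l(z) = -4 + z**2
l(77)/7147 = (-4 + 77**2)/7147 = (-4 + 5929)*(1/7147) = 5925*(1/7147) = 5925/7147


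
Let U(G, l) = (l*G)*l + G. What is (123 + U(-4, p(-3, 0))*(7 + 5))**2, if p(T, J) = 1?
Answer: 729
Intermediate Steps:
U(G, l) = G + G*l**2 (U(G, l) = (G*l)*l + G = G*l**2 + G = G + G*l**2)
(123 + U(-4, p(-3, 0))*(7 + 5))**2 = (123 + (-4*(1 + 1**2))*(7 + 5))**2 = (123 - 4*(1 + 1)*12)**2 = (123 - 4*2*12)**2 = (123 - 8*12)**2 = (123 - 96)**2 = 27**2 = 729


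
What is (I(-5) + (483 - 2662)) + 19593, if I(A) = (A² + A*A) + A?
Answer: 17459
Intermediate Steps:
I(A) = A + 2*A² (I(A) = (A² + A²) + A = 2*A² + A = A + 2*A²)
(I(-5) + (483 - 2662)) + 19593 = (-5*(1 + 2*(-5)) + (483 - 2662)) + 19593 = (-5*(1 - 10) - 2179) + 19593 = (-5*(-9) - 2179) + 19593 = (45 - 2179) + 19593 = -2134 + 19593 = 17459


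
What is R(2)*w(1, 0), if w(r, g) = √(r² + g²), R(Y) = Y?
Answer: 2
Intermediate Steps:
w(r, g) = √(g² + r²)
R(2)*w(1, 0) = 2*√(0² + 1²) = 2*√(0 + 1) = 2*√1 = 2*1 = 2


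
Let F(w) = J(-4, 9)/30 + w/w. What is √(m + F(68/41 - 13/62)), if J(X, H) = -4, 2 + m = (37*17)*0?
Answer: I*√255/15 ≈ 1.0646*I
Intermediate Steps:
m = -2 (m = -2 + (37*17)*0 = -2 + 629*0 = -2 + 0 = -2)
F(w) = 13/15 (F(w) = -4/30 + w/w = -4*1/30 + 1 = -2/15 + 1 = 13/15)
√(m + F(68/41 - 13/62)) = √(-2 + 13/15) = √(-17/15) = I*√255/15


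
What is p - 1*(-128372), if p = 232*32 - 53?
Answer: 135743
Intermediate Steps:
p = 7371 (p = 7424 - 53 = 7371)
p - 1*(-128372) = 7371 - 1*(-128372) = 7371 + 128372 = 135743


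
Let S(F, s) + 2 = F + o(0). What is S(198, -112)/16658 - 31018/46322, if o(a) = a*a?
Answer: -126904683/192907969 ≈ -0.65785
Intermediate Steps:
o(a) = a²
S(F, s) = -2 + F (S(F, s) = -2 + (F + 0²) = -2 + (F + 0) = -2 + F)
S(198, -112)/16658 - 31018/46322 = (-2 + 198)/16658 - 31018/46322 = 196*(1/16658) - 31018*1/46322 = 98/8329 - 15509/23161 = -126904683/192907969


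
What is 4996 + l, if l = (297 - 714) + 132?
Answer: 4711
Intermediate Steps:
l = -285 (l = -417 + 132 = -285)
4996 + l = 4996 - 285 = 4711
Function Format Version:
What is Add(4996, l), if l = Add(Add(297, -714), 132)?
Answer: 4711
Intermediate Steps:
l = -285 (l = Add(-417, 132) = -285)
Add(4996, l) = Add(4996, -285) = 4711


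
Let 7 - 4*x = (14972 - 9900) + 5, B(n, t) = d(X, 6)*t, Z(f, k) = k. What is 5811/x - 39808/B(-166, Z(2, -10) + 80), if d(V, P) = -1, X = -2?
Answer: 256666/455 ≈ 564.10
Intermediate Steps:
B(n, t) = -t
x = -2535/2 (x = 7/4 - ((14972 - 9900) + 5)/4 = 7/4 - (5072 + 5)/4 = 7/4 - ¼*5077 = 7/4 - 5077/4 = -2535/2 ≈ -1267.5)
5811/x - 39808/B(-166, Z(2, -10) + 80) = 5811/(-2535/2) - 39808*(-1/(-10 + 80)) = 5811*(-2/2535) - 39808/((-1*70)) = -298/65 - 39808/(-70) = -298/65 - 39808*(-1/70) = -298/65 + 19904/35 = 256666/455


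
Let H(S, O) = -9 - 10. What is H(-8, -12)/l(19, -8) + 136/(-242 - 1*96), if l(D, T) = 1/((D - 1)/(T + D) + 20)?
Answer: -764966/1859 ≈ -411.49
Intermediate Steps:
l(D, T) = 1/(20 + (-1 + D)/(D + T)) (l(D, T) = 1/((-1 + D)/(D + T) + 20) = 1/(20 + (-1 + D)/(D + T)))
H(S, O) = -19
H(-8, -12)/l(19, -8) + 136/(-242 - 1*96) = -19*(-1 + 20*(-8) + 21*19)/(19 - 8) + 136/(-242 - 1*96) = -19/(11/(-1 - 160 + 399)) + 136/(-242 - 96) = -19/(11/238) + 136/(-338) = -19/((1/238)*11) + 136*(-1/338) = -19/11/238 - 68/169 = -19*238/11 - 68/169 = -4522/11 - 68/169 = -764966/1859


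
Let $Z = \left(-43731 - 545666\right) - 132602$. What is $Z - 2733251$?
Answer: $-3455250$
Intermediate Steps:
$Z = -721999$ ($Z = -589397 - 132602 = -721999$)
$Z - 2733251 = -721999 - 2733251 = -3455250$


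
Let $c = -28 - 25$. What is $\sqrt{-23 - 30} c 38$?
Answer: $- 2014 i \sqrt{53} \approx - 14662.0 i$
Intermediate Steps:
$c = -53$ ($c = -28 - 25 = -53$)
$\sqrt{-23 - 30} c 38 = \sqrt{-23 - 30} \left(-53\right) 38 = \sqrt{-53} \left(-53\right) 38 = i \sqrt{53} \left(-53\right) 38 = - 53 i \sqrt{53} \cdot 38 = - 2014 i \sqrt{53}$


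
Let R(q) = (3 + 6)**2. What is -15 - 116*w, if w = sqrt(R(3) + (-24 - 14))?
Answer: -15 - 116*sqrt(43) ≈ -775.66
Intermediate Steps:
R(q) = 81 (R(q) = 9**2 = 81)
w = sqrt(43) (w = sqrt(81 + (-24 - 14)) = sqrt(81 - 38) = sqrt(43) ≈ 6.5574)
-15 - 116*w = -15 - 116*sqrt(43)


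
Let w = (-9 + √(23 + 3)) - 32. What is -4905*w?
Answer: 201105 - 4905*√26 ≈ 1.7609e+5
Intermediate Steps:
w = -41 + √26 (w = (-9 + √26) - 32 = -41 + √26 ≈ -35.901)
-4905*w = -4905*(-41 + √26) = 201105 - 4905*√26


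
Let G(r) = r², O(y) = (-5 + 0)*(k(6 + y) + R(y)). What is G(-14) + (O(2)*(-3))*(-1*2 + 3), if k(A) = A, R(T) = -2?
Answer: 286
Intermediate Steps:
O(y) = -20 - 5*y (O(y) = (-5 + 0)*((6 + y) - 2) = -5*(4 + y) = -20 - 5*y)
G(-14) + (O(2)*(-3))*(-1*2 + 3) = (-14)² + ((-20 - 5*2)*(-3))*(-1*2 + 3) = 196 + ((-20 - 10)*(-3))*(-2 + 3) = 196 - 30*(-3)*1 = 196 + 90*1 = 196 + 90 = 286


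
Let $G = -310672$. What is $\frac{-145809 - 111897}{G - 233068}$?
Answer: $\frac{128853}{271870} \approx 0.47395$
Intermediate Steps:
$\frac{-145809 - 111897}{G - 233068} = \frac{-145809 - 111897}{-310672 - 233068} = - \frac{257706}{-543740} = \left(-257706\right) \left(- \frac{1}{543740}\right) = \frac{128853}{271870}$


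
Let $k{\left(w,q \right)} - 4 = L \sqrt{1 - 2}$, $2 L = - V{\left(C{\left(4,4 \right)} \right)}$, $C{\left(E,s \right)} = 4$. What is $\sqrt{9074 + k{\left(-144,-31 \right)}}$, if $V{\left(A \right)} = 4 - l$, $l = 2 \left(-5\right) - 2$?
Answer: $\sqrt{9078 - 8 i} \approx 95.279 - 0.042 i$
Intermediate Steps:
$l = -12$ ($l = -10 - 2 = -12$)
$V{\left(A \right)} = 16$ ($V{\left(A \right)} = 4 - -12 = 4 + 12 = 16$)
$L = -8$ ($L = \frac{\left(-1\right) 16}{2} = \frac{1}{2} \left(-16\right) = -8$)
$k{\left(w,q \right)} = 4 - 8 i$ ($k{\left(w,q \right)} = 4 - 8 \sqrt{1 - 2} = 4 - 8 \sqrt{-1} = 4 - 8 i$)
$\sqrt{9074 + k{\left(-144,-31 \right)}} = \sqrt{9074 + \left(4 - 8 i\right)} = \sqrt{9078 - 8 i}$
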